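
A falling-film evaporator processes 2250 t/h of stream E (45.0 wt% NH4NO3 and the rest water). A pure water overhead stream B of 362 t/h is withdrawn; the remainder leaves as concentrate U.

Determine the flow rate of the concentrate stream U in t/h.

Concentrate = 2250 − 362 = 1888 t/h.

1888 t/h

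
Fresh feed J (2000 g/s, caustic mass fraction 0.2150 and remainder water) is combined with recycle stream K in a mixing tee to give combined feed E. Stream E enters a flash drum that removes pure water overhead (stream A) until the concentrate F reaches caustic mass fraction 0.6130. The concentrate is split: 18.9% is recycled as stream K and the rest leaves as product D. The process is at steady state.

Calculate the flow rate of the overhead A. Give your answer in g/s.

1299 g/s

Overall caustic balance (none leaves overhead): caustic in fresh feed = caustic in product, i.e. 2000×0.215 = (1−0.189)·F·0.613.
F = 430/(0.613×0.811) = 864.94 g/s.
Recycle K = 0.189×864.94 = 163.47 g/s.
Combined feed E = 2000 + 163.47 = 2163.5 g/s.
Overhead A = E − F = 2163.5 − 864.94 = 1298.5 g/s.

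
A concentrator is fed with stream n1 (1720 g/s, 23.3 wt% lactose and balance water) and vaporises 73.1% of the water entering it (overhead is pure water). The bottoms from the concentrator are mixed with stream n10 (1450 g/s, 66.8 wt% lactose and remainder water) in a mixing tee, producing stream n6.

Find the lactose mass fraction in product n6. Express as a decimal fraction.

Vapour removed = 0.731×0.767×1720 = 964.36 g/s; concentrate = 755.64 g/s.
lactose reaching the mixer = 400.76 (from concentrate) + 1450×0.668 = 1369.4 g/s.
Product flow = 755.64 + 1450 = 2205.6 g/s; lactose fraction = 0.621.

0.621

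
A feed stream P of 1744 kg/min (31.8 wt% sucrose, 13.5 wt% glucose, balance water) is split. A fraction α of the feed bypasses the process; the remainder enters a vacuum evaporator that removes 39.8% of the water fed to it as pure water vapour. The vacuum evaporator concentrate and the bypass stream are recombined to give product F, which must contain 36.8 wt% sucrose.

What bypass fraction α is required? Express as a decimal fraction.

0.376

All 1744×0.318 = 554.59 kg/min of sucrose reaches F, so F = 554.59/0.368 = 1507 kg/min and vapour = 236.96 kg/min.
The evaporator receives (1−α)·1744 of feed at 0.547 water and removes 0.398 of that water:
0.398×0.547×(1−α)×1744 = 236.96
(1−α) = 236.96/379.68 = 0.6241;  α = 0.3759.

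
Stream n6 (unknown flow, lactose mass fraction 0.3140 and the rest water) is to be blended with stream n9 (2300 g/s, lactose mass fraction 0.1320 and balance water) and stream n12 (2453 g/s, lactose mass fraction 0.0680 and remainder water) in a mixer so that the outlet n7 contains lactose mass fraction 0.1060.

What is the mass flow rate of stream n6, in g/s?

160.6 g/s

Let n6 be the unknown flow. Total out = 4753 + n6.
lactose balance: 470.4 + 0.314·n6 = 0.106·(4753 + n6)
(0.314 − 0.106)·n6 = 0.106×4753 − 470.4 = 33.414
n6 = 33.414 / 0.208 = 160.64 g/s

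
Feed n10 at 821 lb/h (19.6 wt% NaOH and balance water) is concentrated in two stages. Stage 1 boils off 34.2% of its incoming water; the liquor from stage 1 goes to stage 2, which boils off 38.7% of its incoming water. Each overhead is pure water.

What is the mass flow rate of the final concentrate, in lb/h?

water in feed = 821×0.804 = 660.08 lb/h.
After stage 1: water left = (1−0.342)×660.08 = 434.34; stream total = 595.25 lb/h.
After stage 2: water left = (1−0.387)×434.34 = 266.25; final concentrate = 427.16 lb/h.

427.2 lb/h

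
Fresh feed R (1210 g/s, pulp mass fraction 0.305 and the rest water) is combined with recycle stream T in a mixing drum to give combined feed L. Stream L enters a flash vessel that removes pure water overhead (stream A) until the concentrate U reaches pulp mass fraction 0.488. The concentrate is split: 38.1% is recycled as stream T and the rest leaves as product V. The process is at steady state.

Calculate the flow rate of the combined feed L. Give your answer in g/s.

Overall pulp balance (none leaves overhead): pulp in fresh feed = pulp in product, i.e. 1210×0.305 = (1−0.381)·U·0.488.
U = 369.05/(0.488×0.619) = 1221.7 g/s.
Recycle T = 0.381×1221.7 = 465.48 g/s.
Combined feed L = 1210 + 465.48 = 1675.5 g/s.

1675 g/s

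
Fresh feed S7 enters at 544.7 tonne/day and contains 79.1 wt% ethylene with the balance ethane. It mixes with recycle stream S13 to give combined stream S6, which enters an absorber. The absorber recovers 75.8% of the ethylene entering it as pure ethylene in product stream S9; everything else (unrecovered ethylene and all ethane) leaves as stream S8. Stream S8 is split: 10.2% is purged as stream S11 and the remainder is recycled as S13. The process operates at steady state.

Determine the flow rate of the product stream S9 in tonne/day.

ethylene in S6: m_A = 544.7×0.791 + (1−0.102)·(1−0.758)·m_A, so m_A = 430.86/0.7827 = 550.49 tonne/day.
Product S9 = 0.758×550.49 = 417.27 tonne/day.

417.3 tonne/day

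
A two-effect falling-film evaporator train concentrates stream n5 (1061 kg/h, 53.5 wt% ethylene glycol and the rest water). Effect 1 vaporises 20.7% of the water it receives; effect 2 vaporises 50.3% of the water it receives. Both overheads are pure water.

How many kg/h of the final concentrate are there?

water in feed = 1061×0.465 = 493.37 kg/h.
After stage 1: water left = (1−0.207)×493.37 = 391.24; stream total = 958.87 kg/h.
After stage 2: water left = (1−0.503)×391.24 = 194.45; final concentrate = 762.08 kg/h.

762.1 kg/h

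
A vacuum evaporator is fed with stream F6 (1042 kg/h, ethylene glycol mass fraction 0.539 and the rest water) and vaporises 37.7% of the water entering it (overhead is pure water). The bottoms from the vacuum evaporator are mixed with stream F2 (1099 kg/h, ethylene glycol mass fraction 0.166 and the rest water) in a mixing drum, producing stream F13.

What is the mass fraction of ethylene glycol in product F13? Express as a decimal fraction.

Vapour removed = 0.377×0.461×1042 = 181.1 kg/h; concentrate = 860.9 kg/h.
ethylene glycol reaching the mixer = 561.64 (from concentrate) + 1099×0.166 = 744.07 kg/h.
Product flow = 860.9 + 1099 = 1959.9 kg/h; ethylene glycol fraction = 0.380.

0.380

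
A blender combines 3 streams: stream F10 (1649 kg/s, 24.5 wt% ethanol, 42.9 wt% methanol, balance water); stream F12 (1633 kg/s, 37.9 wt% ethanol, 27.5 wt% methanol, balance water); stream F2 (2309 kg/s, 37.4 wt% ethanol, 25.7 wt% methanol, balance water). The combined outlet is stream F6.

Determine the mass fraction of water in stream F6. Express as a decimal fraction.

0.350

Total flow out = 1649 + 1633 + 2309 = 5591 kg/s.
water in = 1649×0.326 + 1633×0.346 + 2309×0.369 = 1954.6 kg/s.
water mass fraction in F6 = 1954.6/5591 = 0.350.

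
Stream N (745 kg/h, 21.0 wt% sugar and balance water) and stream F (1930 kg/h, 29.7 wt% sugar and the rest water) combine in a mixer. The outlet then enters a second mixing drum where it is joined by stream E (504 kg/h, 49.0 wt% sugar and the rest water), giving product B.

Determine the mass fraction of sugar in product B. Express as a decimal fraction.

Overall, product flow = 3179 kg/h.
sugar in = 745×0.210 + 1930×0.297 + 504×0.490 = 976.62 kg/h.
sugar fraction in B = 0.307.

0.307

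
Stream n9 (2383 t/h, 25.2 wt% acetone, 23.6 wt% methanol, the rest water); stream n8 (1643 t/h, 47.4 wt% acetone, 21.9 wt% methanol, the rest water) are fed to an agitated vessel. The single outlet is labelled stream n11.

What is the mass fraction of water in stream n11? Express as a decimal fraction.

0.428

Total flow out = 2383 + 1643 = 4026 t/h.
water in = 2383×0.512 + 1643×0.307 = 1724.5 t/h.
water mass fraction in n11 = 1724.5/4026 = 0.428.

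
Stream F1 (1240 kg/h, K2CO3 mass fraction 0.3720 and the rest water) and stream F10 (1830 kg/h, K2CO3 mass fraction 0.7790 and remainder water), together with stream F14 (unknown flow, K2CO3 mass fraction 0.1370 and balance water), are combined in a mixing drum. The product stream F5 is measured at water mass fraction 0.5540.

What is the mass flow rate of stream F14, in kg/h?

1675 kg/h

Let F14 be the unknown flow. Total out = 3070 + F14.
water balance: 1183.2 + 0.863·F14 = 0.554·(3070 + F14)
(0.863 − 0.554)·F14 = 0.554×3070 − 1183.2 = 517.63
F14 = 517.63 / 0.309 = 1675.2 kg/h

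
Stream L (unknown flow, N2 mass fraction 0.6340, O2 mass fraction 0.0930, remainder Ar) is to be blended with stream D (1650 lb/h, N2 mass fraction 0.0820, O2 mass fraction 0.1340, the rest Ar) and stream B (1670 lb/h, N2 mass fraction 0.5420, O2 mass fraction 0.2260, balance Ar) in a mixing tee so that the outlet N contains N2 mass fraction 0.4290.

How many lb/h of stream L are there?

1872 lb/h

Let L be the unknown flow. Total out = 3320 + L.
N2 balance: 1040.4 + 0.634·L = 0.429·(3320 + L)
(0.634 − 0.429)·L = 0.429×3320 − 1040.4 = 383.84
L = 383.84 / 0.205 = 1872.4 lb/h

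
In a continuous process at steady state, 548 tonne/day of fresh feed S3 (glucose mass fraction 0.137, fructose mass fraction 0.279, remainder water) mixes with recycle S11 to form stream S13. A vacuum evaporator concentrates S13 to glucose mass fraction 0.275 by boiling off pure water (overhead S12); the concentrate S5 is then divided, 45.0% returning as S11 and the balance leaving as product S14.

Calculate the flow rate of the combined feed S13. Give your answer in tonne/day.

771.4 tonne/day

Overall glucose balance (none leaves overhead): glucose in fresh feed = glucose in product, i.e. 548×0.137 = (1−0.450)·S5·0.275.
S5 = 75.076/(0.275×0.550) = 496.37 tonne/day.
Recycle S11 = 0.450×496.37 = 223.37 tonne/day.
Combined feed S13 = 548 + 223.37 = 771.37 tonne/day.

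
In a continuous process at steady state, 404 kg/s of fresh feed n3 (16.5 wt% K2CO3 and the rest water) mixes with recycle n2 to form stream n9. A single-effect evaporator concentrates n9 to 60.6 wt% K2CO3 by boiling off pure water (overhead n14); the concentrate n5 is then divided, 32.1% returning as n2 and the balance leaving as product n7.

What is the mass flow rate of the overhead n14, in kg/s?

Overall K2CO3 balance (none leaves overhead): K2CO3 in fresh feed = K2CO3 in product, i.e. 404×0.165 = (1−0.321)·n5·0.606.
n5 = 66.66/(0.606×0.679) = 162 kg/s.
Recycle n2 = 0.321×162 = 52.003 kg/s.
Combined feed n9 = 404 + 52.003 = 456 kg/s.
Overhead n14 = n9 − n5 = 456 − 162 = 294 kg/s.

294 kg/s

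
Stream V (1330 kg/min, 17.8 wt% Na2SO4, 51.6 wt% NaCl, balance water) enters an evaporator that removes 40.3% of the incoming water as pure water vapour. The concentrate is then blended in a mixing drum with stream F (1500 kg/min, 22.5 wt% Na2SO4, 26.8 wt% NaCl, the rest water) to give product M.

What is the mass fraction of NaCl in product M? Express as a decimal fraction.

0.408

Vapour removed = 0.403×0.306×1330 = 164.01 kg/min; concentrate = 1166 kg/min.
NaCl reaching the mixer = 686.28 (from concentrate) + 1500×0.268 = 1088.3 kg/min.
Product flow = 1166 + 1500 = 2666 kg/min; NaCl fraction = 0.408.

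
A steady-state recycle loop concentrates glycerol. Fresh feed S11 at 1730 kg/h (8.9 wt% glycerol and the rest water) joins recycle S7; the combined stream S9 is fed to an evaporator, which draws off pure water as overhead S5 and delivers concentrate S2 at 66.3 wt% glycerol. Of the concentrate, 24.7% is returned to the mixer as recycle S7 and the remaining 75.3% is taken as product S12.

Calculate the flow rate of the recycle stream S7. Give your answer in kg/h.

76.18 kg/h

Overall glycerol balance (none leaves overhead): glycerol in fresh feed = glycerol in product, i.e. 1730×0.089 = (1−0.247)·S2·0.663.
S2 = 153.97/(0.663×0.753) = 308.41 kg/h.
Recycle S7 = 0.247×308.41 = 76.177 kg/h.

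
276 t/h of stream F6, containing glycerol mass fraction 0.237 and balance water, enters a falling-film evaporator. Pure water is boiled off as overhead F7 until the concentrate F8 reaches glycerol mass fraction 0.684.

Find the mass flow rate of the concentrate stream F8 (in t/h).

95.63 t/h

glycerol is conserved: 276×0.237 = 65.412 t/h all reports to the concentrate.
Concentrate = 65.412/(target fraction) = 95.632 t/h.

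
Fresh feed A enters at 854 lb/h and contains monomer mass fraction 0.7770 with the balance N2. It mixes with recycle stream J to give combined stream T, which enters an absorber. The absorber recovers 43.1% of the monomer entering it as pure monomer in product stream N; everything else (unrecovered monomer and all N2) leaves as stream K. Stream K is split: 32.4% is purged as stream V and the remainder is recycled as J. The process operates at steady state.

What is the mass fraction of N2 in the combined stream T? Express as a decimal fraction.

N2 enters only via A and leaves only via the purge: 854×0.223 = 0.324×(N2 in K), and the absorber passes all N2, so N2 in T = N2 in K = 587.78 lb/h.
monomer in T: m_A = 854×0.777 + (1−0.324)·(1−0.431)·m_A, so m_A = 663.56/0.6154 = 1078.3 lb/h.
T = 1078.3 + 587.78 = 1666.1 lb/h.
N2 fraction in T = 587.78/1666.1 = 0.3528.

0.3528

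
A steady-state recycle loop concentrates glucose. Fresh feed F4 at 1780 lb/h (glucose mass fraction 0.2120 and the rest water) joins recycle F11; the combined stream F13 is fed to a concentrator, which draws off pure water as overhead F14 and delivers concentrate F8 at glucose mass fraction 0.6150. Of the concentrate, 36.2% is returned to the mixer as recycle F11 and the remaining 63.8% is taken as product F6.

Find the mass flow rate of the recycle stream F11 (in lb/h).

Overall glucose balance (none leaves overhead): glucose in fresh feed = glucose in product, i.e. 1780×0.212 = (1−0.362)·F8·0.615.
F8 = 377.36/(0.615×0.638) = 961.75 lb/h.
Recycle F11 = 0.362×961.75 = 348.15 lb/h.

348.2 lb/h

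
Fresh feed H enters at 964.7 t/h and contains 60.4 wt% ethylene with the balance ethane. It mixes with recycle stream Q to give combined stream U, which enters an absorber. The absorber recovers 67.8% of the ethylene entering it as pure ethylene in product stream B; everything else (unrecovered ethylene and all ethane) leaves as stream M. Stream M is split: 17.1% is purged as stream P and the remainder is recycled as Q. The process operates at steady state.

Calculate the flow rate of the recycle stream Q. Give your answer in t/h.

2064 t/h

ethane enters only via H and leaves only via the purge: 964.7×0.396 = 0.171×(ethane in M), and the absorber passes all ethane, so ethane in U = ethane in M = 2234 t/h.
ethylene in U: m_A = 964.7×0.604 + (1−0.171)·(1−0.678)·m_A, so m_A = 582.68/0.7331 = 794.86 t/h.
M = (1−0.678)×794.86 + 2234 = 2490 t/h.
Recycle Q = (1−0.171)×2490 = 2064.2 t/h.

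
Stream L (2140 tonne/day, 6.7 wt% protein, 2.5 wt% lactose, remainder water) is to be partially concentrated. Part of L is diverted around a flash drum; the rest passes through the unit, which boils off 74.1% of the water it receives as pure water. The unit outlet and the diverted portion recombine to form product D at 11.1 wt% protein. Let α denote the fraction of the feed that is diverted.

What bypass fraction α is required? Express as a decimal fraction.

0.411

All 2140×0.067 = 143.38 tonne/day of protein reaches D, so D = 143.38/0.111 = 1291.7 tonne/day and vapour = 848.29 tonne/day.
The evaporator receives (1−α)·2140 of feed at 0.908 water and removes 0.741 of that water:
0.741×0.908×(1−α)×2140 = 848.29
(1−α) = 848.29/1439.9 = 0.5891;  α = 0.4109.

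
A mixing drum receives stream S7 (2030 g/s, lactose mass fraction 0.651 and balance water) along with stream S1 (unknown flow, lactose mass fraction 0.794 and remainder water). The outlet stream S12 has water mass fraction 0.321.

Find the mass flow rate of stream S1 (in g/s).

494.3 g/s

Let S1 be the unknown flow. Total out = 2030 + S1.
water balance: 708.47 + 0.206·S1 = 0.321·(2030 + S1)
(0.206 − 0.321)·S1 = 0.321×2030 − 708.47 = -56.84
S1 = -56.84 / -0.115 = 494.26 g/s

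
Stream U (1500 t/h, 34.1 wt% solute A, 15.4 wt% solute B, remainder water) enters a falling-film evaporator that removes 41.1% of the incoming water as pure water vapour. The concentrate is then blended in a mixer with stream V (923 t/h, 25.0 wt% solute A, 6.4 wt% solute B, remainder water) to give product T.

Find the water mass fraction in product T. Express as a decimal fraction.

0.511

Vapour removed = 0.411×0.505×1500 = 311.33 t/h; concentrate = 1188.7 t/h.
water reaching the mixer = 446.17 (from concentrate) + 923×0.686 = 1079.3 t/h.
Product flow = 1188.7 + 923 = 2111.7 t/h; water fraction = 0.511.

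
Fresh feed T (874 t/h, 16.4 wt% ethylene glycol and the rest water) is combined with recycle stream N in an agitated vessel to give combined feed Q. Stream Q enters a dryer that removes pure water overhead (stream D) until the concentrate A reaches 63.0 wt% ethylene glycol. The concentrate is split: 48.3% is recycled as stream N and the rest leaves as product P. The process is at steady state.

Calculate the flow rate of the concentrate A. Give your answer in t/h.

Overall ethylene glycol balance (none leaves overhead): ethylene glycol in fresh feed = ethylene glycol in product, i.e. 874×0.164 = (1−0.483)·A·0.630.
A = 143.34/(0.630×0.517) = 440.07 t/h.

440.1 t/h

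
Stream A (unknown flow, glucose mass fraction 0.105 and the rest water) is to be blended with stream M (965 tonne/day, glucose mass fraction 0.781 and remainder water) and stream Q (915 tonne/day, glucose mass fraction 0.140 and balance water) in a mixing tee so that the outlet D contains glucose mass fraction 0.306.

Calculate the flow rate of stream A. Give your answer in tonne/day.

Let A be the unknown flow. Total out = 1880 + A.
glucose balance: 881.77 + 0.105·A = 0.306·(1880 + A)
(0.105 − 0.306)·A = 0.306×1880 − 881.77 = -306.49
A = -306.49 / -0.201 = 1524.8 tonne/day

1525 tonne/day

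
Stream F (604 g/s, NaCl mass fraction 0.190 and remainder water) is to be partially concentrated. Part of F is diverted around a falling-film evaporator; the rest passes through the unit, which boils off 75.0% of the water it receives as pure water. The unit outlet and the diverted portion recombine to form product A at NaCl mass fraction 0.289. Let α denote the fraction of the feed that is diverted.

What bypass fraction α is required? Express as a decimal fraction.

0.436

All 604×0.190 = 114.76 g/s of NaCl reaches A, so A = 114.76/0.289 = 397.09 g/s and vapour = 206.91 g/s.
The evaporator receives (1−α)·604 of feed at 0.810 water and removes 0.750 of that water:
0.750×0.810×(1−α)×604 = 206.91
(1−α) = 206.91/366.93 = 0.5639;  α = 0.4361.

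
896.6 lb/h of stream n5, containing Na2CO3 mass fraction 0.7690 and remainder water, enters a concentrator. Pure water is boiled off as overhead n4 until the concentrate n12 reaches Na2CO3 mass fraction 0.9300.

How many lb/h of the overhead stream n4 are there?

Na2CO3 is conserved: 896.6×0.769 = 689.49 lb/h all reports to the concentrate.
Concentrate = 689.49/(target fraction) = 741.38 lb/h.
Overhead = 896.6 − 741.38 = 155.22 lb/h.

155.2 lb/h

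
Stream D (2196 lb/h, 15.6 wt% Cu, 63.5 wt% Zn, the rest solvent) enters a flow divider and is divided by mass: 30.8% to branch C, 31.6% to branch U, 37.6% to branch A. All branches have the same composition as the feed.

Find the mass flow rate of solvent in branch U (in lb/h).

145 lb/h

Branch U total = 0.316×2196 = 693.94 lb/h.
solvent in U = 0.209×693.94 = 145.03 lb/h.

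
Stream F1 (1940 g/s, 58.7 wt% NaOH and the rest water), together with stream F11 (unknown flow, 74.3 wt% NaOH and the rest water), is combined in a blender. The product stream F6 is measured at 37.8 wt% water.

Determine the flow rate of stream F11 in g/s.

Let F11 be the unknown flow. Total out = 1940 + F11.
water balance: 801.22 + 0.257·F11 = 0.378·(1940 + F11)
(0.257 − 0.378)·F11 = 0.378×1940 − 801.22 = -67.9
F11 = -67.9 / -0.121 = 561.16 g/s

561.2 g/s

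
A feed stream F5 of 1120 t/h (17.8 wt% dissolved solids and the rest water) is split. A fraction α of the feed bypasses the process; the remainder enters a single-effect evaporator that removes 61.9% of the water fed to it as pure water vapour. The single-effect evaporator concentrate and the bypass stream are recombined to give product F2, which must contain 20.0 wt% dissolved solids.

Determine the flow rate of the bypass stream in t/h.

877.9 t/h

All 1120×0.178 = 199.36 t/h of dissolved solids reaches F2, so F2 = 199.36/0.200 = 996.8 t/h and vapour = 123.2 t/h.
The evaporator receives (1−α)·1120 of feed at 0.822 water and removes 0.619 of that water:
0.619×0.822×(1−α)×1120 = 123.2
(1−α) = 123.2/569.88 = 0.2162;  α = 0.7838.
Bypass flow = 0.7838×1120 = 877.87 t/h.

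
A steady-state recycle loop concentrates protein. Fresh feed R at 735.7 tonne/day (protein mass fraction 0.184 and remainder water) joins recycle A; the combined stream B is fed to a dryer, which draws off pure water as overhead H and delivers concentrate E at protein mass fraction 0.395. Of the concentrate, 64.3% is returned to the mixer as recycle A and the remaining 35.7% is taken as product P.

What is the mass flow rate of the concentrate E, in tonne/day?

Overall protein balance (none leaves overhead): protein in fresh feed = protein in product, i.e. 735.7×0.184 = (1−0.643)·E·0.395.
E = 135.37/(0.395×0.357) = 959.96 tonne/day.

960 tonne/day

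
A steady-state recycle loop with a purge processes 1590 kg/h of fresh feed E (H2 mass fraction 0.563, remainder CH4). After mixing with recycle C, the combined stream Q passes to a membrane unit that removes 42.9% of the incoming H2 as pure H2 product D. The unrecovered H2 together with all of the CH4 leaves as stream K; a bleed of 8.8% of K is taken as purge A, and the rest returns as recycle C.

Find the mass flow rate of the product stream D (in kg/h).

H2 in Q: m_A = 1590×0.563 + (1−0.088)·(1−0.429)·m_A, so m_A = 895.17/0.4792 = 1867.9 kg/h.
Product D = 0.429×1867.9 = 801.31 kg/h.

801.3 kg/h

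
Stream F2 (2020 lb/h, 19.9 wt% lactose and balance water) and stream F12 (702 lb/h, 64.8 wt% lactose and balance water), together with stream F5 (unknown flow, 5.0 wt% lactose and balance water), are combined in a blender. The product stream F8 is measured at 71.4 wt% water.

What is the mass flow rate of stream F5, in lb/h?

Let F5 be the unknown flow. Total out = 2722 + F5.
water balance: 1865.1 + 0.950·F5 = 0.714·(2722 + F5)
(0.950 − 0.714)·F5 = 0.714×2722 − 1865.1 = 78.384
F5 = 78.384 / 0.236 = 332.14 lb/h

332.1 lb/h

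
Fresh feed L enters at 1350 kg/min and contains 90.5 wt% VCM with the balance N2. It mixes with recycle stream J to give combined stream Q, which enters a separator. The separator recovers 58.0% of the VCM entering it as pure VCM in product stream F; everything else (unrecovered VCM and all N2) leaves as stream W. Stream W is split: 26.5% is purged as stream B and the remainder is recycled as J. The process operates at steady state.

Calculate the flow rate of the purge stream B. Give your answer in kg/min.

325 kg/min

N2 enters only via L and leaves only via the purge: 1350×0.095 = 0.265×(N2 in W), and the separator passes all N2, so N2 in Q = N2 in W = 483.96 kg/min.
VCM in Q: m_A = 1350×0.905 + (1−0.265)·(1−0.580)·m_A, so m_A = 1221.8/0.6913 = 1767.3 kg/min.
W = (1−0.580)×1767.3 + 483.96 = 1226.2 kg/min.
Purge B = 0.265×1226.2 = 324.95 kg/min.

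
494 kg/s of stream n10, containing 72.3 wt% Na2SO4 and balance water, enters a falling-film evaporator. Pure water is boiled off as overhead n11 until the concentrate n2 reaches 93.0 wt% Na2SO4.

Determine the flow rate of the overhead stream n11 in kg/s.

Na2SO4 is conserved: 494×0.723 = 357.16 kg/s all reports to the concentrate.
Concentrate = 357.16/(target fraction) = 384.05 kg/s.
Overhead = 494 − 384.05 = 109.95 kg/s.

110 kg/s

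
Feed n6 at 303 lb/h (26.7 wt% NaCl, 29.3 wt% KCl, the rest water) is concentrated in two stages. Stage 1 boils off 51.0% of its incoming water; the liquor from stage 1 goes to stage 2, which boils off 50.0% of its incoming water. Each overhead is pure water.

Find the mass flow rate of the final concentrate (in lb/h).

water in feed = 303×0.440 = 133.32 lb/h.
After stage 1: water left = (1−0.510)×133.32 = 65.327; stream total = 235.01 lb/h.
After stage 2: water left = (1−0.500)×65.327 = 32.663; final concentrate = 202.34 lb/h.

202.3 lb/h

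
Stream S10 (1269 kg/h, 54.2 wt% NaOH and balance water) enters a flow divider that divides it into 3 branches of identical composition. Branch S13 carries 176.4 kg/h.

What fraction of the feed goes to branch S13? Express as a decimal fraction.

0.139

Fraction to S13 = 176.4/1269 = 0.1390.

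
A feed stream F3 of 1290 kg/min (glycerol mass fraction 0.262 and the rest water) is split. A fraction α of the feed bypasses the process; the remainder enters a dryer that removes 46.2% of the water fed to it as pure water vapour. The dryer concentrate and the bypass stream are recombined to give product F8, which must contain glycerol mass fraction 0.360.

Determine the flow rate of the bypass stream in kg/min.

All 1290×0.262 = 337.98 kg/min of glycerol reaches F8, so F8 = 337.98/0.360 = 938.83 kg/min and vapour = 351.17 kg/min.
The evaporator receives (1−α)·1290 of feed at 0.738 water and removes 0.462 of that water:
0.462×0.738×(1−α)×1290 = 351.17
(1−α) = 351.17/439.83 = 0.7984;  α = 0.2016.
Bypass flow = 0.2016×1290 = 260.05 kg/min.

260.1 kg/min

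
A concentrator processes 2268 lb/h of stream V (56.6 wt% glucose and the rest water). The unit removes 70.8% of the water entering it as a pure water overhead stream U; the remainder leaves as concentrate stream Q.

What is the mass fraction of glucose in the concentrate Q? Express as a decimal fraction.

0.817

glucose is not removed: 2268×0.566 = 1283.7 lb/h of glucose enters Q.
water entering = 2268×0.434 = 984.31 lb/h; overhead removed = 0.708×984.31 = 696.89 lb/h.
Concentrate = 2268 − 696.89 = 1571.1 lb/h.
Mass fraction = 1283.7/1571.1 = 0.817.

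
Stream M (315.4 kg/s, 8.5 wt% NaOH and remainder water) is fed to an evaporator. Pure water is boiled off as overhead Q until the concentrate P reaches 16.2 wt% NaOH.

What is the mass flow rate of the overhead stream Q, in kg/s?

NaOH is conserved: 315.4×0.085 = 26.809 kg/s all reports to the concentrate.
Concentrate = 26.809/(target fraction) = 165.49 kg/s.
Overhead = 315.4 − 165.49 = 149.91 kg/s.

149.9 kg/s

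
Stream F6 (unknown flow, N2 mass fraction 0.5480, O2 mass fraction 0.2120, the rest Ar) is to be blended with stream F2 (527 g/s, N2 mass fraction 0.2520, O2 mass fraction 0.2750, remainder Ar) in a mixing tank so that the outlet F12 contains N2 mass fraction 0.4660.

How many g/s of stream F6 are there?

Let F6 be the unknown flow. Total out = 527 + F6.
N2 balance: 132.8 + 0.548·F6 = 0.466·(527 + F6)
(0.548 − 0.466)·F6 = 0.466×527 − 132.8 = 112.78
F6 = 112.78 / 0.082 = 1375.3 g/s

1375 g/s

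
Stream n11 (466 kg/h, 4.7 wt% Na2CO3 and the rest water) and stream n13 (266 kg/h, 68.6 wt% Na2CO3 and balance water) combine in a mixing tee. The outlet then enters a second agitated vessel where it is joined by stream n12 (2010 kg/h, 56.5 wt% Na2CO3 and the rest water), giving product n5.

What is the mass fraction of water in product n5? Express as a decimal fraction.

Overall, product flow = 2742 kg/h.
water in = 466×0.953 + 266×0.314 + 2010×0.435 = 1402 kg/h.
water fraction in n5 = 0.511.

0.511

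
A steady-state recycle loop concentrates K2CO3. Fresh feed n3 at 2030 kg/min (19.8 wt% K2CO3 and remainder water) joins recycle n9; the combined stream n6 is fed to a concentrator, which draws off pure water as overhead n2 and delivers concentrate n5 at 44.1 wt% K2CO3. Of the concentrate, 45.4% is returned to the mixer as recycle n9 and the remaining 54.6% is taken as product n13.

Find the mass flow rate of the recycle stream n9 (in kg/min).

Overall K2CO3 balance (none leaves overhead): K2CO3 in fresh feed = K2CO3 in product, i.e. 2030×0.198 = (1−0.454)·n5·0.441.
n5 = 401.94/(0.441×0.546) = 1669.3 kg/min.
Recycle n9 = 0.454×1669.3 = 757.85 kg/min.

757.9 kg/min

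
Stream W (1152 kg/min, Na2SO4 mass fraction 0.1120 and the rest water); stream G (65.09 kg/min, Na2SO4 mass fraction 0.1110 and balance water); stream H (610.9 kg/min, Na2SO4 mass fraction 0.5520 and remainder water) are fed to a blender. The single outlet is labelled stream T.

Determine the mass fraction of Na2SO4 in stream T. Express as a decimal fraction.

0.2590

Total flow out = 1152 + 65.09 + 610.9 = 1828 kg/min.
Na2SO4 in = 1152×0.112 + 65.09×0.111 + 610.9×0.552 = 473.47 kg/min.
Na2SO4 mass fraction in T = 473.47/1828 = 0.2590.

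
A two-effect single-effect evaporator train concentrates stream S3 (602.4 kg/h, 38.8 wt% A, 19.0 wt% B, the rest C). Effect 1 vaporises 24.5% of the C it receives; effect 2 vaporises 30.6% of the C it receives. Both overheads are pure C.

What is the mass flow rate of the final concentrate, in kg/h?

481.4 kg/h

C in feed = 602.4×0.422 = 254.21 kg/h.
After stage 1: C left = (1−0.245)×254.21 = 191.93; stream total = 540.12 kg/h.
After stage 2: C left = (1−0.306)×191.93 = 133.2; final concentrate = 481.39 kg/h.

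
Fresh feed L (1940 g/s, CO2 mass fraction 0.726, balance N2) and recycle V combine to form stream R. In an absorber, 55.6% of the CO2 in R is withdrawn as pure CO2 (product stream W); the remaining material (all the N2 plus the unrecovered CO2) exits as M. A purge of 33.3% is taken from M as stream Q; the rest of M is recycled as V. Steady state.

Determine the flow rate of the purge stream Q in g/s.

N2 enters only via L and leaves only via the purge: 1940×0.274 = 0.333×(N2 in M), and the absorber passes all N2, so N2 in R = N2 in M = 1596.3 g/s.
CO2 in R: m_A = 1940×0.726 + (1−0.333)·(1−0.556)·m_A, so m_A = 1408.4/0.7039 = 2001 g/s.
M = (1−0.556)×2001 + 1596.3 = 2484.7 g/s.
Purge Q = 0.333×2484.7 = 827.42 g/s.

827.4 g/s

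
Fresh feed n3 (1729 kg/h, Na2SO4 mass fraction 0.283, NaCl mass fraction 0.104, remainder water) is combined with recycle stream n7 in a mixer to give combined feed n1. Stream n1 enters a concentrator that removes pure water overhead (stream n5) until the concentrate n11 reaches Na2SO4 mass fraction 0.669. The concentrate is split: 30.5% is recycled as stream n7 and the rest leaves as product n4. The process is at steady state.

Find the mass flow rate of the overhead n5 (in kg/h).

Overall Na2SO4 balance (none leaves overhead): Na2SO4 in fresh feed = Na2SO4 in product, i.e. 1729×0.283 = (1−0.305)·n11·0.669.
n11 = 489.31/(0.669×0.695) = 1052.4 kg/h.
Recycle n7 = 0.305×1052.4 = 320.97 kg/h.
Combined feed n1 = 1729 + 320.97 = 2050 kg/h.
Overhead n5 = n1 − n11 = 2050 − 1052.4 = 997.6 kg/h.

997.6 kg/h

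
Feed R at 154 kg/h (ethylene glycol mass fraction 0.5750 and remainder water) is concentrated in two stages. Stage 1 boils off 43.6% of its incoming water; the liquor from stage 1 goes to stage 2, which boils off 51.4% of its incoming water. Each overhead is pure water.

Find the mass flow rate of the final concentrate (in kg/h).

water in feed = 154×0.425 = 65.45 kg/h.
After stage 1: water left = (1−0.436)×65.45 = 36.914; stream total = 125.46 kg/h.
After stage 2: water left = (1−0.514)×36.914 = 17.94; final concentrate = 106.49 kg/h.

106.5 kg/h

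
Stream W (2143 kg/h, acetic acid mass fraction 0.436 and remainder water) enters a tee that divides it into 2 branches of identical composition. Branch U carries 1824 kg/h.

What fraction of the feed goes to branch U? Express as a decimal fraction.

0.851

Fraction to U = 1824/2143 = 0.8511.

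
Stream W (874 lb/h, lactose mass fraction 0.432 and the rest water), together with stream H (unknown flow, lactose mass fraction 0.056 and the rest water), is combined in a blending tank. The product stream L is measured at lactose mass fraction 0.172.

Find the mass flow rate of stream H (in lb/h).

Let H be the unknown flow. Total out = 874 + H.
lactose balance: 377.57 + 0.056·H = 0.172·(874 + H)
(0.056 − 0.172)·H = 0.172×874 − 377.57 = -227.24
H = -227.24 / -0.116 = 1959 lb/h

1959 lb/h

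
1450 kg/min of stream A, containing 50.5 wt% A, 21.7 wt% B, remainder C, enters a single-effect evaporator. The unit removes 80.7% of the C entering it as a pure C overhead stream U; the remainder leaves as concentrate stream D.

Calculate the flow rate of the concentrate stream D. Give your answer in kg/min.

1125 kg/min

C entering = 1450×0.278 = 403.1 kg/min; overhead removed = 0.807×403.1 = 325.3 kg/min.
Concentrate = 1450 − 325.3 = 1124.7 kg/min.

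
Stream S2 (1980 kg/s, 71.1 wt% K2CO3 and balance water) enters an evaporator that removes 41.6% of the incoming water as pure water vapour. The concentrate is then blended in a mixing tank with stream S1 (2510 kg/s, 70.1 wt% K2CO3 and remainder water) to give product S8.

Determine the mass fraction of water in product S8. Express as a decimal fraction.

Vapour removed = 0.416×0.289×1980 = 238.04 kg/s; concentrate = 1742 kg/s.
water reaching the mixer = 334.18 (from concentrate) + 2510×0.299 = 1084.7 kg/s.
Product flow = 1742 + 2510 = 4252 kg/s; water fraction = 0.255.

0.255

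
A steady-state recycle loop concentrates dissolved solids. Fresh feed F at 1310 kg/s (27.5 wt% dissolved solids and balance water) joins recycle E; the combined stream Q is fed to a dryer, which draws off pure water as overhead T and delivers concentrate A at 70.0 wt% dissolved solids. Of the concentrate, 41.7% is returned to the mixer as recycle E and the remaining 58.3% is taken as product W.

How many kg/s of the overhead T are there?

Overall dissolved solids balance (none leaves overhead): dissolved solids in fresh feed = dissolved solids in product, i.e. 1310×0.275 = (1−0.417)·A·0.700.
A = 360.25/(0.700×0.583) = 882.75 kg/s.
Recycle E = 0.417×882.75 = 368.11 kg/s.
Combined feed Q = 1310 + 368.11 = 1678.1 kg/s.
Overhead T = Q − A = 1678.1 − 882.75 = 795.36 kg/s.

795.4 kg/s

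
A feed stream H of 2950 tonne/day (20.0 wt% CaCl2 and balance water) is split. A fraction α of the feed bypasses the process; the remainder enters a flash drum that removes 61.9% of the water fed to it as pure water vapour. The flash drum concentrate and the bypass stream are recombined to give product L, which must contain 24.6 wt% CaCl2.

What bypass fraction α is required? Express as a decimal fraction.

0.622

All 2950×0.200 = 590 tonne/day of CaCl2 reaches L, so L = 590/0.246 = 2398.4 tonne/day and vapour = 551.63 tonne/day.
The evaporator receives (1−α)·2950 of feed at 0.800 water and removes 0.619 of that water:
0.619×0.800×(1−α)×2950 = 551.63
(1−α) = 551.63/1460.8 = 0.3776;  α = 0.6224.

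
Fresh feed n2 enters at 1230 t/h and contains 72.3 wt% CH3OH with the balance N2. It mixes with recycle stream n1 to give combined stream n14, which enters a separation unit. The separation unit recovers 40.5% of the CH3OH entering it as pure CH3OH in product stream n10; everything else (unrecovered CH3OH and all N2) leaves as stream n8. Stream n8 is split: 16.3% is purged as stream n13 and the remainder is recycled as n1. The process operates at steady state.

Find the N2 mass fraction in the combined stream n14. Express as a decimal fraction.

N2 enters only via n2 and leaves only via the purge: 1230×0.277 = 0.163×(N2 in n8), and the separation unit passes all N2, so N2 in n14 = N2 in n8 = 2090.2 t/h.
CH3OH in n14: m_A = 1230×0.723 + (1−0.163)·(1−0.405)·m_A, so m_A = 889.29/0.5020 = 1771.5 t/h.
n14 = 1771.5 + 2090.2 = 3861.8 t/h.
N2 fraction in n14 = 2090.2/3861.8 = 0.5413.

0.5413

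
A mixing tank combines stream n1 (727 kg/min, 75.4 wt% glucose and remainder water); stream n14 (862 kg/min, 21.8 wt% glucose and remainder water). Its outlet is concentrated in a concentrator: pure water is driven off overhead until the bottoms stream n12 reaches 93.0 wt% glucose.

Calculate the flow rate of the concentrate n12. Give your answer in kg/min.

glucose entering = 727×0.754 + 862×0.218 = 736.07 kg/min.
All glucose reports to n12, so n12 = 736.07/0.930 = 791.48 kg/min.

791.5 kg/min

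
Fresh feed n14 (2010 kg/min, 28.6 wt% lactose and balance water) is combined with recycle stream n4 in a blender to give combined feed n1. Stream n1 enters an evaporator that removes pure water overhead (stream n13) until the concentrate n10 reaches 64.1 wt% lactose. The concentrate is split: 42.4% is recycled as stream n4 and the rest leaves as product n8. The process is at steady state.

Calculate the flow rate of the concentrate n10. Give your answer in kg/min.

1557 kg/min

Overall lactose balance (none leaves overhead): lactose in fresh feed = lactose in product, i.e. 2010×0.286 = (1−0.424)·n10·0.641.
n10 = 574.86/(0.641×0.576) = 1557 kg/min.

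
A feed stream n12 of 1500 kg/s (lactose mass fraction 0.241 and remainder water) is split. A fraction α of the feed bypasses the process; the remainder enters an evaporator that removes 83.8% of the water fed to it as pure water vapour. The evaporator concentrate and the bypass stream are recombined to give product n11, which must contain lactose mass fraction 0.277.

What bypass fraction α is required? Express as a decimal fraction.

0.796

All 1500×0.241 = 361.5 kg/s of lactose reaches n11, so n11 = 361.5/0.277 = 1305.1 kg/s and vapour = 194.95 kg/s.
The evaporator receives (1−α)·1500 of feed at 0.759 water and removes 0.838 of that water:
0.838×0.759×(1−α)×1500 = 194.95
(1−α) = 194.95/954.06 = 0.2043;  α = 0.7957.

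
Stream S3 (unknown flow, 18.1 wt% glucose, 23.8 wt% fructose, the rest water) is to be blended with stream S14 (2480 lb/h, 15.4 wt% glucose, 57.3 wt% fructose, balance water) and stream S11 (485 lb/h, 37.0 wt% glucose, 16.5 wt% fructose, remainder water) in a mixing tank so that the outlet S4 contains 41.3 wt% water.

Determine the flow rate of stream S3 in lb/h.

1917 lb/h

Let S3 be the unknown flow. Total out = 2965 + S3.
water balance: 902.57 + 0.581·S3 = 0.413·(2965 + S3)
(0.581 − 0.413)·S3 = 0.413×2965 − 902.57 = 321.98
S3 = 321.98 / 0.168 = 1916.5 lb/h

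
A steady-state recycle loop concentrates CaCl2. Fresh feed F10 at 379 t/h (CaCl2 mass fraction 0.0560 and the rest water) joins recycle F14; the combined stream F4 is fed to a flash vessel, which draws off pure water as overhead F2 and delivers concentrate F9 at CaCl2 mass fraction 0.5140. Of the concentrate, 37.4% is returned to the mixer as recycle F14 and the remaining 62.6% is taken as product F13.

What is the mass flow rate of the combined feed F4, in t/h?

403.7 t/h

Overall CaCl2 balance (none leaves overhead): CaCl2 in fresh feed = CaCl2 in product, i.e. 379×0.056 = (1−0.374)·F9·0.514.
F9 = 21.224/(0.514×0.626) = 65.961 t/h.
Recycle F14 = 0.374×65.961 = 24.67 t/h.
Combined feed F4 = 379 + 24.67 = 403.67 t/h.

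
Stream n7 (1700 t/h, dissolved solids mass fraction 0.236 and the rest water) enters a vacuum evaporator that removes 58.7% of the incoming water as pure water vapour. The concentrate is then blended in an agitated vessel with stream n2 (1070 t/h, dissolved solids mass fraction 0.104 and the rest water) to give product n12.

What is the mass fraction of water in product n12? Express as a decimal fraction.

0.745

Vapour removed = 0.587×0.764×1700 = 762.4 t/h; concentrate = 937.6 t/h.
water reaching the mixer = 536.4 (from concentrate) + 1070×0.896 = 1495.1 t/h.
Product flow = 937.6 + 1070 = 2007.6 t/h; water fraction = 0.745.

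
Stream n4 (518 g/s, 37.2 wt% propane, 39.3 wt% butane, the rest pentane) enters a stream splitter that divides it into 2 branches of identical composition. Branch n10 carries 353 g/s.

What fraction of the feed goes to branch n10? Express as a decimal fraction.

0.681

Fraction to n10 = 353/518 = 0.6815.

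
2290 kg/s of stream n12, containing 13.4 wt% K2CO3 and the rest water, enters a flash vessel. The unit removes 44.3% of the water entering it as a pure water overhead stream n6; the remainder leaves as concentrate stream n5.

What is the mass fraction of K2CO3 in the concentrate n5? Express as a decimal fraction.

0.217

K2CO3 is not removed: 2290×0.134 = 306.86 kg/s of K2CO3 enters n5.
water entering = 2290×0.866 = 1983.1 kg/s; overhead removed = 0.443×1983.1 = 878.53 kg/s.
Concentrate = 2290 − 878.53 = 1411.5 kg/s.
Mass fraction = 306.86/1411.5 = 0.217.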